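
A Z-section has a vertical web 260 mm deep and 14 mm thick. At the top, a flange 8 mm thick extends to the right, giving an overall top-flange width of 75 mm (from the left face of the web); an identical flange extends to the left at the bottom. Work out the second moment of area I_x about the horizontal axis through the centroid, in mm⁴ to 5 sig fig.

Decompose the section into non-overlapping parts with the origin at the bottom-left of its bounding rectangle.
Web: 14 × 260, A = 3 640 mm², y = 130 mm, Ī = 20 505 333 mm⁴.
Top flange (beyond web): 61 × 8, A = 488 mm², y = 256 mm, Ī = 2602.667 mm⁴.
Bottom flange (beyond web): 61 × 8, A = 488 mm², y = 4 mm, Ī = 2602.667 mm⁴.
Centroid: ȳ = ΣA·y / ΣA = 130 mm.
Transfer each piece to the horizontal axis through the centroid using Ī + A·d² with d = y − 130:
  web: d = 0 mm → contributes +20 505 333 mm⁴
  top flange (beyond web): d = 126 mm → contributes +7 750 091 mm⁴
  bottom flange (beyond web): d = -126 mm → contributes +7 750 091 mm⁴
Total I = 36 005 515 mm⁴.

I_x ≈ 3.6006 × 10⁷ mm⁴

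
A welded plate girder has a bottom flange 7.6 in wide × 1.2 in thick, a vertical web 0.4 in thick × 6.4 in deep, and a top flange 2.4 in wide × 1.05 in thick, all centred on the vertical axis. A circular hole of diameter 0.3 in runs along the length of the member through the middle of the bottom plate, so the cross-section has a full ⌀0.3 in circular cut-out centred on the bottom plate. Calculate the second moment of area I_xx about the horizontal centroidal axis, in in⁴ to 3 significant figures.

I_xx ≈ 131 in⁴

Break the section into simple shapes (no overlaps), measuring from the bottom-left corner of the bounding box.
Bottom plate: 7.6 × 1.2, A = 9.12 in², y = 0.6 in, Ī = 1.0944 in⁴.
Web plate: 0.4 × 6.4, A = 2.56 in², y = 4.4 in, Ī = 8.7381 in⁴.
Top plate: 2.4 × 1.05, A = 2.52 in², y = 8.125 in, Ī = 0.23153 in⁴.
Hole (subtracted): ⌀0.3, A = 0.070686 in², y = 0.6 in, Ī = 0.00039761 in⁴.
Centroid: ȳ = ΣA·y / ΣA = 2.6306 in.
Transfer each piece to the horizontal centroidal axis using Ī + A·d² with d = y − 2.6306:
  bottom plate: d = -2.0306 in → contributes +38.699 in⁴
  web plate: d = 1.7694 in → contributes +16.753 in⁴
  top plate: d = 5.4944 in → contributes +76.306 in⁴
  hole: d = -2.0306 in → contributes −0.29186 in⁴
Total I = 131.47 in⁴.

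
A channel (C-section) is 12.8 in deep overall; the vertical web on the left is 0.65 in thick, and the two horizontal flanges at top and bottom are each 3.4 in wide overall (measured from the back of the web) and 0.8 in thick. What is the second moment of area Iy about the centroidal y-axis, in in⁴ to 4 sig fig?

Iy ≈ 11.38 in⁴

Break the section into simple shapes (no overlaps), measuring from the bottom-left corner of the bounding box.
Web: 0.65 × 12.8, A = 8.32 in², x = 0.325 in, Ī = 0.292933 in⁴.
Top flange (beyond web): 2.75 × 0.8, A = 2.2 in², x = 2.025 in, Ī = 1.38646 in⁴.
Bottom flange (beyond web): 2.75 × 0.8, A = 2.2 in², x = 2.025 in, Ī = 1.38646 in⁴.
Centroid: x̄ = ΣA·x / ΣA = 0.91305 in.
Transfer each piece to the centroidal y-axis using Ī + A·d² with d = x − 0.91305:
  web: d = -0.58805 in → contributes +3.17002 in⁴
  top flange (beyond web): d = 1.11195 in → contributes +4.10661 in⁴
  bottom flange (beyond web): d = 1.11195 in → contributes +4.10661 in⁴
Total I = 11.3832 in⁴.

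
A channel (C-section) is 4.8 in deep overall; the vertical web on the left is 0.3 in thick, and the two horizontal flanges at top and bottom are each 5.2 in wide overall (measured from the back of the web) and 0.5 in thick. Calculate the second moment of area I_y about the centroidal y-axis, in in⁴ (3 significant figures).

Break the section into simple shapes (no overlaps), measuring from the bottom-left corner of the bounding box.
Web: 0.3 × 4.8, A = 1.44 in², x = 0.15 in, Ī = 0.0108 in⁴.
Top flange (beyond web): 4.9 × 0.5, A = 2.45 in², x = 2.75 in, Ī = 4.902 in⁴.
Bottom flange (beyond web): 4.9 × 0.5, A = 2.45 in², x = 2.75 in, Ī = 4.902 in⁴.
Centroid: x̄ = ΣA·x / ΣA = 2.1595 in.
Transfer each piece to the centroidal y-axis using Ī + A·d² with d = x − 2.1595:
  web: d = -2.0095 in → contributes +5.8254 in⁴
  top flange (beyond web): d = 0.59054 in → contributes +5.7564 in⁴
  bottom flange (beyond web): d = 0.59054 in → contributes +5.7564 in⁴
Total I = 17.338 in⁴.

I_y ≈ 17.3 in⁴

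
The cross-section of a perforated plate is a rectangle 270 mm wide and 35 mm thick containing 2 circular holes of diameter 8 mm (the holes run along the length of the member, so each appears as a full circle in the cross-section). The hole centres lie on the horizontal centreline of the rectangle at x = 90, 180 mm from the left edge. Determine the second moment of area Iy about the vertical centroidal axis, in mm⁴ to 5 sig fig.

Iy ≈ 5.7205 × 10⁷ mm⁴

Split into non-overlapping primitives; take the origin at the lower-left of the bounding box.
Plate: 270 × 35, A = 9 450 mm², x = 135 mm, Ī = 57 408 750 mm⁴.
Hole 1 (subtracted): ⌀8, A = 50.26548 mm², x = 90 mm, Ī = 201.0619 mm⁴.
Hole 2 (subtracted): ⌀8, A = 50.26548 mm², x = 180 mm, Ī = 201.0619 mm⁴.
By symmetry the centroid is at mid-width, x̄ = 135 mm.
Transfer each piece to the vertical centroidal axis using Ī + A·d² with d = x − 135:
  plate: d = 0 mm → contributes +57 408 750 mm⁴
  hole 1: d = -45 mm → contributes −101988.7 mm⁴
  hole 2: d = 45 mm → contributes −101988.7 mm⁴
Total I = 57 204 773 mm⁴.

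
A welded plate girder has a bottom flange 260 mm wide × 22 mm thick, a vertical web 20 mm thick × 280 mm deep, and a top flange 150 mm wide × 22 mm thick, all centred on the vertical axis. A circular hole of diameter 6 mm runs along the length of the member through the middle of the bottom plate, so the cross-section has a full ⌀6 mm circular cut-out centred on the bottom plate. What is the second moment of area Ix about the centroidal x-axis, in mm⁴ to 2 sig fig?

Ix ≈ 2.3 × 10⁸ mm⁴

Decompose the section into non-overlapping parts with the origin at the bottom-left of its bounding rectangle.
Bottom plate: 260 × 22, A = 5 720 mm², y = 11 mm, Ī = 230 707 mm⁴.
Web plate: 20 × 280, A = 5 600 mm², y = 162 mm, Ī = 36 586 667 mm⁴.
Top plate: 150 × 22, A = 3 300 mm², y = 313 mm, Ī = 133 100 mm⁴.
Hole (subtracted): ⌀6, A = 28.27 mm², y = 11 mm, Ī = 63.62 mm⁴.
Centroid: ȳ = ΣA·y / ΣA = 137.2 mm.
Transfer each piece to the centroidal x-axis using Ī + A·d² with d = y − 137.2:
  bottom plate: d = -126.2 mm → contributes +91 401 613 mm⁴
  web plate: d = 24.75 mm → contributes +40 017 119 mm⁴
  top plate: d = 175.8 mm → contributes +102 064 133 mm⁴
  hole: d = -126.2 mm → contributes −450 727 mm⁴
Total I = 233 032 137 mm⁴.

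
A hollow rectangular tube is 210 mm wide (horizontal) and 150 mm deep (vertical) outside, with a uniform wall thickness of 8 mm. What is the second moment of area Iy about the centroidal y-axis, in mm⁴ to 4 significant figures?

Iy ≈ 3.423 × 10⁷ mm⁴

Break the section into simple shapes (no overlaps), measuring from the bottom-left corner of the bounding box.
Outer rectangle: 210 × 150, A = 31 500 mm², x = 105 mm, Ī = 115 762 500 mm⁴.
Inner void (subtracted): 194 × 134, A = 25 996 mm², x = 105 mm, Ī = 81 532 121 mm⁴.
By symmetry the centroid is at mid-width, x̄ = 105 mm.
All pieces are centred on the centroidal y-axis, so I = ΣĪ (holes subtracted) = 34 230 379 mm⁴.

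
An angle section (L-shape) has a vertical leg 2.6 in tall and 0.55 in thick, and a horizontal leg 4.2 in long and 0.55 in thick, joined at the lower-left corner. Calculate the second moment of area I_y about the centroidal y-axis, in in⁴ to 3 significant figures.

Treat the section as a set of non-overlapping primitives; coordinates are from the bounding-box lower-left.
Vertical leg: 0.55 × 2.6, A = 1.43 in², x = 0.275 in, Ī = 0.036048 in⁴.
Horizontal leg (remainder): 3.65 × 0.55, A = 2.0075 in², x = 2.375 in, Ī = 2.2287 in⁴.
Centroid: x̄ = ΣA·x / ΣA = 1.5014 in.
Transfer each piece to the centroidal y-axis using Ī + A·d² with d = x − 1.5014:
  vertical leg: d = -1.2264 in → contributes +2.1868 in⁴
  horizontal leg (remainder): d = 0.8736 in → contributes +3.7608 in⁴
Total I = 5.9477 in⁴.

I_y ≈ 5.95 in⁴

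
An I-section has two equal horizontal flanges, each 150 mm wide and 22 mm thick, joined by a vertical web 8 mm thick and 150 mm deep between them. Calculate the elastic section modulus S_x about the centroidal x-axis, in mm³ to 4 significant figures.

Split into non-overlapping primitives; take the origin at the lower-left of the bounding box.
Bottom flange: 150 × 22, A = 3 300 mm², y = 11 mm, Ī = 133 100 mm⁴.
Web: 8 × 150, A = 1 200 mm², y = 97 mm, Ī = 2 250 000 mm⁴.
Top flange: 150 × 22, A = 3 300 mm², y = 183 mm, Ī = 133 100 mm⁴.
By symmetry the centroid is at mid-height, ȳ = 97 mm.
Transfer each piece to the centroidal x-axis using Ī + A·d² with d = y − 97:
  bottom flange: d = -86 mm → contributes +24 539 900 mm⁴
  web: d = 0 mm → contributes +2 250 000 mm⁴
  top flange: d = 86 mm → contributes +24 539 900 mm⁴
Total I = 51 329 800 mm⁴.
Extreme fibre distance c = 97 mm; S = I/c = 529 173 mm³.

S_x ≈ 5.292 × 10⁵ mm³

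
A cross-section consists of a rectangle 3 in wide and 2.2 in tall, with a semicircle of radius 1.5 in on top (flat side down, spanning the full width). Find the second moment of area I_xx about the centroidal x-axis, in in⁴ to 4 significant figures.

Decompose the section into non-overlapping parts with the origin at the bottom-left of its bounding rectangle.
Rectangular body: 3 × 2.2, A = 6.6 in², y = 1.1 in, Ī = 2.662 in⁴.
Semicircular cap: semicircle r = 1.5, A = 3.53429 in², y = 2.83662 in, Ī = 0.555645 in⁴.
Centroid: ȳ = ΣA·y / ΣA = 1.70564 in.
Transfer each piece to the centroidal x-axis using Ī + A·d² with d = y − 1.70564:
  rectangular body: d = -0.605639 in → contributes +5.08287 in⁴
  semicircular cap: d = 1.13098 in → contributes +5.07642 in⁴
Total I = 10.1593 in⁴.

I_xx ≈ 10.16 in⁴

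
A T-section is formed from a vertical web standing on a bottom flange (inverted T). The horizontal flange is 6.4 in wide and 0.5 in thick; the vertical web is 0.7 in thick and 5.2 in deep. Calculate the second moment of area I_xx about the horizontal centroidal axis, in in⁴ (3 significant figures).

Treat the section as a set of non-overlapping primitives; coordinates are from the bounding-box lower-left.
Flange: 6.4 × 0.5, A = 3.2 in², y = 0.25 in, Ī = 0.066667 in⁴.
Web: 0.7 × 5.2, A = 3.64 in², y = 3.1 in, Ī = 8.2021 in⁴.
Centroid: ȳ = ΣA·y / ΣA = 1.7667 in.
Transfer each piece to the horizontal centroidal axis using Ī + A·d² with d = y − 1.7667:
  flange: d = -1.5167 in → contributes +7.4276 in⁴
  web: d = 1.3333 in → contributes +14.673 in⁴
Total I = 22.101 in⁴.

I_xx ≈ 22.1 in⁴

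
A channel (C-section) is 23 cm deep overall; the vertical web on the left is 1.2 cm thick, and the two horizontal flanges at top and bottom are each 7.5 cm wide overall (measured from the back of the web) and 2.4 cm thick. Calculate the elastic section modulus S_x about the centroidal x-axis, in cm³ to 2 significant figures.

S_x ≈ 390 cm³

Break the section into simple shapes (no overlaps), measuring from the bottom-left corner of the bounding box.
Web: 1.2 × 23, A = 27.6 cm², y = 11.5 cm, Ī = 1 217 cm⁴.
Top flange (beyond web): 6.3 × 2.4, A = 15.12 cm², y = 21.8 cm, Ī = 7.258 cm⁴.
Bottom flange (beyond web): 6.3 × 2.4, A = 15.12 cm², y = 1.2 cm, Ī = 7.258 cm⁴.
By symmetry the centroid is at mid-height, ȳ = 11.5 cm.
Transfer each piece to the centroidal x-axis using Ī + A·d² with d = y − 11.5:
  web: d = 0 cm → contributes +1 217 cm⁴
  top flange (beyond web): d = 10.3 cm → contributes +1 611 cm⁴
  bottom flange (beyond web): d = -10.3 cm → contributes +1 611 cm⁴
Total I = 4 439 cm⁴.
Extreme fibre distance c = 11.5 cm; S = I/c = 386 cm³.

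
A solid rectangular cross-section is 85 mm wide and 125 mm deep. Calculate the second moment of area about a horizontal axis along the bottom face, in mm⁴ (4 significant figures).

I_base ≈ 5.534 × 10⁷ mm⁴

The section: 85 × 125, A = 10 625 mm², y = 62.5 mm, Ī = 13 834 635 mm⁴.
Transfer it to the base of the section using Ī + A·d² with d = y − 0:
  the section: d = 62.5 mm → contributes +55 338 542 mm⁴
Total I = 55 338 542 mm⁴.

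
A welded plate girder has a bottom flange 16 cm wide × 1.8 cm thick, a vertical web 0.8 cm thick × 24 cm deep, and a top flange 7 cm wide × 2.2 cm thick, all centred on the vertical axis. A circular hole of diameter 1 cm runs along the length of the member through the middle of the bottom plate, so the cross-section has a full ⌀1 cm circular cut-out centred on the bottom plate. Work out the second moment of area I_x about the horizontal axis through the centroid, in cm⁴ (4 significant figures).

I_x ≈ 7833 cm⁴

Split into non-overlapping primitives; take the origin at the lower-left of the bounding box.
Bottom plate: 16 × 1.8, A = 28.8 cm², y = 0.9 cm, Ī = 7.776 cm⁴.
Web plate: 0.8 × 24, A = 19.2 cm², y = 13.8 cm, Ī = 921.6 cm⁴.
Top plate: 7 × 2.2, A = 15.4 cm², y = 26.9 cm, Ī = 6.21133 cm⁴.
Hole (subtracted): ⌀1, A = 0.785398 cm², y = 0.9 cm, Ī = 0.0490874 cm⁴.
Centroid: ȳ = ΣA·y / ΣA = 11.2503 cm.
Transfer each piece to the horizontal axis through the centroid using Ī + A·d² with d = y − 11.2503:
  bottom plate: d = -10.3503 cm → contributes +3093.08 cm⁴
  web plate: d = 2.5497 cm → contributes +1046.42 cm⁴
  top plate: d = 15.6497 cm → contributes +3777.87 cm⁴
  hole: d = -10.3503 cm → contributes −84.1878 cm⁴
Total I = 7833.19 cm⁴.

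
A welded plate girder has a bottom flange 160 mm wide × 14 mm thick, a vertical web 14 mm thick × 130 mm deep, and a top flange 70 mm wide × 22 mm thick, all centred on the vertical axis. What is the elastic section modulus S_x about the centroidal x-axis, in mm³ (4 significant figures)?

Split into non-overlapping primitives; take the origin at the lower-left of the bounding box.
Bottom plate: 160 × 14, A = 2 240 mm², y = 7 mm, Ī = 36586.7 mm⁴.
Web plate: 14 × 130, A = 1 820 mm², y = 79 mm, Ī = 2 563 167 mm⁴.
Top plate: 70 × 22, A = 1 540 mm², y = 155 mm, Ī = 62113.3 mm⁴.
Centroid: ȳ = ΣA·y / ΣA = 71.1 mm.
Transfer each piece to the centroidal x-axis using Ī + A·d² with d = y − 71.1:
  bottom plate: d = -64.1 mm → contributes +9 240 321 mm⁴
  web plate: d = 7.9 mm → contributes +2 676 753 mm⁴
  top plate: d = 83.9 mm → contributes +10 902 497 mm⁴
Total I = 22 819 571 mm⁴.
Extreme fibre distance c = 94.9 mm; S = I/c = 240 459 mm³.

S_x ≈ 2.405 × 10⁵ mm³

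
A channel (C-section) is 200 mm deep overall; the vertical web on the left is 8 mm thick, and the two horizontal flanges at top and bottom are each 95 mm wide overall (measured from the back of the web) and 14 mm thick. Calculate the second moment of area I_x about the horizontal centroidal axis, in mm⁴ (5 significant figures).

I_x ≈ 2.6442 × 10⁷ mm⁴

Decompose the section into non-overlapping parts with the origin at the bottom-left of its bounding rectangle.
Web: 8 × 200, A = 1 600 mm², y = 100 mm, Ī = 5 333 333 mm⁴.
Top flange (beyond web): 87 × 14, A = 1 218 mm², y = 193 mm, Ī = 19 894 mm⁴.
Bottom flange (beyond web): 87 × 14, A = 1 218 mm², y = 7 mm, Ī = 19 894 mm⁴.
By symmetry the centroid is at mid-height, ȳ = 100 mm.
Transfer each piece to the horizontal centroidal axis using Ī + A·d² with d = y − 100:
  web: d = 0 mm → contributes +5 333 333 mm⁴
  top flange (beyond web): d = 93 mm → contributes +10 554 376 mm⁴
  bottom flange (beyond web): d = -93 mm → contributes +10 554 376 mm⁴
Total I = 26 442 085 mm⁴.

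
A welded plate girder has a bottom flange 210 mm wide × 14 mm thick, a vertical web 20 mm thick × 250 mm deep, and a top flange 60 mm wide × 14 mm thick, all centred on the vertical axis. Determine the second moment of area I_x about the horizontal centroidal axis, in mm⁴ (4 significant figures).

I_x ≈ 8.321 × 10⁷ mm⁴

Break the section into simple shapes (no overlaps), measuring from the bottom-left corner of the bounding box.
Bottom plate: 210 × 14, A = 2 940 mm², y = 7 mm, Ī = 48 020 mm⁴.
Web plate: 20 × 250, A = 5 000 mm², y = 139 mm, Ī = 26 041 667 mm⁴.
Top plate: 60 × 14, A = 840 mm², y = 271 mm, Ī = 13 720 mm⁴.
Centroid: ȳ = ΣA·y / ΣA = 107.428 mm.
Transfer each piece to the horizontal centroidal axis using Ī + A·d² with d = y − 107.428:
  bottom plate: d = -100.428 mm → contributes +29 700 368 mm⁴
  web plate: d = 31.5718 mm → contributes +31 025 545 mm⁴
  top plate: d = 163.572 mm → contributes +22 488 524 mm⁴
Total I = 83 214 436 mm⁴.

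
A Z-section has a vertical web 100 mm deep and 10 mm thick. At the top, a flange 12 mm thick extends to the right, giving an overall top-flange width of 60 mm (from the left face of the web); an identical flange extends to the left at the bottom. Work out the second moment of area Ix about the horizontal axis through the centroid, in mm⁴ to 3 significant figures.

Ix ≈ 3.17 × 10⁶ mm⁴

Split into non-overlapping primitives; take the origin at the lower-left of the bounding box.
Web: 10 × 100, A = 1 000 mm², y = 50 mm, Ī = 833 333 mm⁴.
Top flange (beyond web): 50 × 12, A = 600 mm², y = 94 mm, Ī = 7 200 mm⁴.
Bottom flange (beyond web): 50 × 12, A = 600 mm², y = 6 mm, Ī = 7 200 mm⁴.
Centroid: ȳ = ΣA·y / ΣA = 50 mm.
Transfer each piece to the horizontal axis through the centroid using Ī + A·d² with d = y − 50:
  web: d = 0 mm → contributes +833 333 mm⁴
  top flange (beyond web): d = 44 mm → contributes +1 168 800 mm⁴
  bottom flange (beyond web): d = -44 mm → contributes +1 168 800 mm⁴
Total I = 3 170 933 mm⁴.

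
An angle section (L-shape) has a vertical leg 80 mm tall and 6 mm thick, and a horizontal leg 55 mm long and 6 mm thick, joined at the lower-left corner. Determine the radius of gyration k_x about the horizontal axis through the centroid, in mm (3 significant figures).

Break the section into simple shapes (no overlaps), measuring from the bottom-left corner of the bounding box.
Vertical leg: 6 × 80, A = 480 mm², y = 40 mm, Ī = 256 000 mm⁴.
Horizontal leg (remainder): 49 × 6, A = 294 mm², y = 3 mm, Ī = 882 mm⁴.
Centroid: ȳ = ΣA·y / ΣA = 25.946 mm.
Transfer each piece to the horizontal axis through the centroid using Ī + A·d² with d = y − 25.946:
  vertical leg: d = 14.054 mm → contributes +350 811 mm⁴
  horizontal leg (remainder): d = -22.946 mm → contributes +155 675 mm⁴
Total I = 506 486 mm⁴.
Radius of gyration: k = √(I/A) = √(506 486 / 774) = 25.581 mm.

k_x ≈ 25.6 mm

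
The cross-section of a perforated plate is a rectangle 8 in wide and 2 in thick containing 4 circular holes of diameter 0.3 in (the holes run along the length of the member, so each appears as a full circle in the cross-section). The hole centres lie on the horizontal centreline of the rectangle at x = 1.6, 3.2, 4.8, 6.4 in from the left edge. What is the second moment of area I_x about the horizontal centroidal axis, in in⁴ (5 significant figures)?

Treat the section as a set of non-overlapping primitives; coordinates are from the bounding-box lower-left.
Plate: 8 × 2, A = 16 in², y = 1 in, Ī = 5.333333 in⁴.
Hole 1 (subtracted): ⌀0.3, A = 0.07068583 in², y = 1 in, Ī = 0.0003976078 in⁴.
Hole 2 (subtracted): ⌀0.3, A = 0.07068583 in², y = 1 in, Ī = 0.0003976078 in⁴.
Hole 3 (subtracted): ⌀0.3, A = 0.07068583 in², y = 1 in, Ī = 0.0003976078 in⁴.
Hole 4 (subtracted): ⌀0.3, A = 0.07068583 in², y = 1 in, Ī = 0.0003976078 in⁴.
By symmetry the centroid is at mid-height, ȳ = 1 in.
All pieces are centred on the horizontal centroidal axis, so I = ΣĪ (holes subtracted) = 5.331743 in⁴.

I_x ≈ 5.3317 in⁴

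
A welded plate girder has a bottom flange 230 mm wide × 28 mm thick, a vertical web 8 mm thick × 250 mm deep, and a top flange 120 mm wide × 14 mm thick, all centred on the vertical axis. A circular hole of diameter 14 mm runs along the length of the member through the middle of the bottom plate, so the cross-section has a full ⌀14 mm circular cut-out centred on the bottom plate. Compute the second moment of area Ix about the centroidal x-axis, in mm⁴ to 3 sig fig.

Split into non-overlapping primitives; take the origin at the lower-left of the bounding box.
Bottom plate: 230 × 28, A = 6 440 mm², y = 14 mm, Ī = 420 747 mm⁴.
Web plate: 8 × 250, A = 2 000 mm², y = 153 mm, Ī = 10 416 667 mm⁴.
Top plate: 120 × 14, A = 1 680 mm², y = 285 mm, Ī = 27 440 mm⁴.
Hole (subtracted): ⌀14, A = 153.94 mm², y = 14 mm, Ī = 1885.7 mm⁴.
Centroid: ȳ = ΣA·y / ΣA = 87.578 mm.
Transfer each piece to the centroidal x-axis using Ī + A·d² with d = y − 87.578:
  bottom plate: d = -73.578 mm → contributes +35 284 840 mm⁴
  web plate: d = 65.422 mm → contributes +18 976 819 mm⁴
  top plate: d = 197.42 mm → contributes +65 506 383 mm⁴
  hole: d = -73.578 mm → contributes −835 257 mm⁴
Total I = 118 932 786 mm⁴.

Ix ≈ 1.19 × 10⁸ mm⁴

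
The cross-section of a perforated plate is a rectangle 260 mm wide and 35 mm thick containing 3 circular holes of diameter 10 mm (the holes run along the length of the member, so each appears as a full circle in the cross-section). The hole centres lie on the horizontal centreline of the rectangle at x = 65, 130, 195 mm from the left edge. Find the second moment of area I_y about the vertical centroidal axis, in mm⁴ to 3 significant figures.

Break the section into simple shapes (no overlaps), measuring from the bottom-left corner of the bounding box.
Plate: 260 × 35, A = 9 100 mm², x = 130 mm, Ī = 51 263 333 mm⁴.
Hole 1 (subtracted): ⌀10, A = 78.54 mm², x = 65 mm, Ī = 490.87 mm⁴.
Hole 2 (subtracted): ⌀10, A = 78.54 mm², x = 130 mm, Ī = 490.87 mm⁴.
Hole 3 (subtracted): ⌀10, A = 78.54 mm², x = 195 mm, Ī = 490.87 mm⁴.
By symmetry the centroid is at mid-width, x̄ = 130 mm.
Transfer each piece to the vertical centroidal axis using Ī + A·d² with d = x − 130:
  plate: d = 0 mm → contributes +51 263 333 mm⁴
  hole 1: d = -65 mm → contributes −332 322 mm⁴
  hole 2: d = 0 mm → contributes −490.87 mm⁴
  hole 3: d = 65 mm → contributes −332 322 mm⁴
Total I = 50 598 199 mm⁴.

I_y ≈ 5.06 × 10⁷ mm⁴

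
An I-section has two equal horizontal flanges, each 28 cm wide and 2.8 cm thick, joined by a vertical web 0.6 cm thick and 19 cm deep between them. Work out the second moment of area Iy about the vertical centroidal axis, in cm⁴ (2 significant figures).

Decompose the section into non-overlapping parts with the origin at the bottom-left of its bounding rectangle.
Bottom flange: 28 × 2.8, A = 78.4 cm², x = 14 cm, Ī = 5 122 cm⁴.
Web: 0.6 × 19, A = 11.4 cm², x = 14 cm, Ī = 0.342 cm⁴.
Top flange: 28 × 2.8, A = 78.4 cm², x = 14 cm, Ī = 5 122 cm⁴.
By symmetry the centroid is at mid-width, x̄ = 14 cm.
All pieces are centred on the vertical centroidal axis, so I = ΣĪ = 10 245 cm⁴.

Iy ≈ 1.0 × 10⁴ cm⁴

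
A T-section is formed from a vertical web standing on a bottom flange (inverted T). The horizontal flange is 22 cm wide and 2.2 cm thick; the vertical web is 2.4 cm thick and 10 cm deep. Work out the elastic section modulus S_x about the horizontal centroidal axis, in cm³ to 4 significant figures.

S_x ≈ 89.95 cm³

Split into non-overlapping primitives; take the origin at the lower-left of the bounding box.
Flange: 22 × 2.2, A = 48.4 cm², y = 1.1 cm, Ī = 19.5213 cm⁴.
Web: 2.4 × 10, A = 24 cm², y = 7.2 cm, Ī = 200 cm⁴.
Centroid: ȳ = ΣA·y / ΣA = 3.1221 cm.
Transfer each piece to the horizontal centroidal axis using Ī + A·d² with d = y − 3.1221:
  flange: d = -2.0221 cm → contributes +217.423 cm⁴
  web: d = 4.0779 cm → contributes +599.103 cm⁴
Total I = 816.526 cm⁴.
Extreme fibre distance c = 9.0779 cm; S = I/c = 89.9466 cm³.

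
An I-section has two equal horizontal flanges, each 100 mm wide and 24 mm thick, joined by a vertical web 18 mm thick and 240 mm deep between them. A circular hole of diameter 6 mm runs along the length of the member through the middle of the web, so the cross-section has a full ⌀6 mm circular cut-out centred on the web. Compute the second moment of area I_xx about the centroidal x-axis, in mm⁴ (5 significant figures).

Treat the section as a set of non-overlapping primitives; coordinates are from the bounding-box lower-left.
Bottom flange: 100 × 24, A = 2 400 mm², y = 12 mm, Ī = 115 200 mm⁴.
Web: 18 × 240, A = 4 320 mm², y = 144 mm, Ī = 20 736 000 mm⁴.
Top flange: 100 × 24, A = 2 400 mm², y = 276 mm, Ī = 115 200 mm⁴.
Hole (subtracted): ⌀6, A = 28.27433 mm², y = 144 mm, Ī = 63.61725 mm⁴.
By symmetry the centroid is at mid-height, ȳ = 144 mm.
Transfer each piece to the centroidal x-axis using Ī + A·d² with d = y − 144:
  bottom flange: d = -132 mm → contributes +41 932 800 mm⁴
  web: d = 0 mm → contributes +20 736 000 mm⁴
  top flange: d = 132 mm → contributes +41 932 800 mm⁴
  hole: d = 0 mm → contributes −63.61725 mm⁴
Total I = 104 601 536 mm⁴.

I_xx ≈ 1.0460 × 10⁸ mm⁴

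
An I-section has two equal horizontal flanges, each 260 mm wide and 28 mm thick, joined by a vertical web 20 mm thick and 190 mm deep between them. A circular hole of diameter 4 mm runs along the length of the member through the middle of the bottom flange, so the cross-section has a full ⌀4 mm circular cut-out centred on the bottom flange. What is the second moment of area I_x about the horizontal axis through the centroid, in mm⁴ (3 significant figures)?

I_x ≈ 1.85 × 10⁸ mm⁴

Decompose the section into non-overlapping parts with the origin at the bottom-left of its bounding rectangle.
Bottom flange: 260 × 28, A = 7 280 mm², y = 14 mm, Ī = 475 627 mm⁴.
Web: 20 × 190, A = 3 800 mm², y = 123 mm, Ī = 11 431 667 mm⁴.
Top flange: 260 × 28, A = 7 280 mm², y = 232 mm, Ī = 475 627 mm⁴.
Hole (subtracted): ⌀4, A = 12.566 mm², y = 14 mm, Ī = 12.566 mm⁴.
Centroid: ȳ = ΣA·y / ΣA = 123.07 mm.
Transfer each piece to the horizontal axis through the centroid using Ī + A·d² with d = y − 123.07:
  bottom flange: d = -109.07 mm → contributes +87 087 828 mm⁴
  web: d = -0.074655 mm → contributes +11 431 688 mm⁴
  top flange: d = 108.93 mm → contributes +86 850 866 mm⁴
  hole: d = -109.07 mm → contributes −149 518 mm⁴
Total I = 185 220 864 mm⁴.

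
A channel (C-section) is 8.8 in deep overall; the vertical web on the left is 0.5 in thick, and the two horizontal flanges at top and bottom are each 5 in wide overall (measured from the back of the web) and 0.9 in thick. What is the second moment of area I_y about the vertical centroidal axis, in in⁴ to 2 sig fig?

I_y ≈ 32 in⁴

Break the section into simple shapes (no overlaps), measuring from the bottom-left corner of the bounding box.
Web: 0.5 × 8.8, A = 4.4 in², x = 0.25 in, Ī = 0.09167 in⁴.
Top flange (beyond web): 4.5 × 0.9, A = 4.05 in², x = 2.75 in, Ī = 6.834 in⁴.
Bottom flange (beyond web): 4.5 × 0.9, A = 4.05 in², x = 2.75 in, Ī = 6.834 in⁴.
Centroid: x̄ = ΣA·x / ΣA = 1.87 in.
Transfer each piece to the vertical centroidal axis using Ī + A·d² with d = x − 1.87:
  web: d = -1.62 in → contributes +11.64 in⁴
  top flange (beyond web): d = 0.88 in → contributes +9.971 in⁴
  bottom flange (beyond web): d = 0.88 in → contributes +9.971 in⁴
Total I = 31.58 in⁴.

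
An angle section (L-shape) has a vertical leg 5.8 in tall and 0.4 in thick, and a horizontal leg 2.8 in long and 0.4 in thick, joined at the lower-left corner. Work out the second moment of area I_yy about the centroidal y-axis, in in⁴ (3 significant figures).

Decompose the section into non-overlapping parts with the origin at the bottom-left of its bounding rectangle.
Vertical leg: 0.4 × 5.8, A = 2.32 in², x = 0.2 in, Ī = 0.030933 in⁴.
Horizontal leg (remainder): 2.4 × 0.4, A = 0.96 in², x = 1.6 in, Ī = 0.4608 in⁴.
Centroid: x̄ = ΣA·x / ΣA = 0.60976 in.
Transfer each piece to the centroidal y-axis using Ī + A·d² with d = x − 0.60976:
  vertical leg: d = -0.40976 in → contributes +0.42046 in⁴
  horizontal leg (remainder): d = 0.99024 in → contributes +1.4022 in⁴
Total I = 1.8226 in⁴.

I_yy ≈ 1.82 in⁴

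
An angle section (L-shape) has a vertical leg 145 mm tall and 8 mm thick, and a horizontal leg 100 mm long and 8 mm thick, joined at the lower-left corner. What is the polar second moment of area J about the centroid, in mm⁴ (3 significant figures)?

Split into non-overlapping primitives; take the origin at the lower-left of the bounding box.
Vertical leg: 8 × 145, A = 1 160 mm², y = 72.5 mm, Ī = 2 032 417 mm⁴.
Horizontal leg (remainder): 92 × 8, A = 736 mm², y = 4 mm, Ī = 3925.3 mm⁴.
Centroid: ȳ = ΣA·y / ΣA = 45.909 mm.
Transfer each piece to the centroidal x-axis using Ī + A·d² with d = y − 45.909:
  vertical leg: d = 26.591 mm → contributes +2 852 614 mm⁴
  horizontal leg (remainder): d = -41.909 mm → contributes +1 296 627 mm⁴
Total I = 4 149 240 mm⁴.
For the y-axis: x̄ = 23.409 mm.
Repeating about the centroidal y-axis gives I_y = 1 651 050 mm⁴.
Polar second moment: J = I_x + I_y = 5 800 291 mm⁴.

J ≈ 5.80 × 10⁶ mm⁴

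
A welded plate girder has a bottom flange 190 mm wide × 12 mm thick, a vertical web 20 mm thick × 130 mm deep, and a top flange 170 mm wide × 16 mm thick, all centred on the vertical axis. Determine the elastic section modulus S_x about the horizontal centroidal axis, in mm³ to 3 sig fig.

Treat the section as a set of non-overlapping primitives; coordinates are from the bounding-box lower-left.
Bottom plate: 190 × 12, A = 2 280 mm², y = 6 mm, Ī = 27 360 mm⁴.
Web plate: 20 × 130, A = 2 600 mm², y = 77 mm, Ī = 3 661 667 mm⁴.
Top plate: 170 × 16, A = 2 720 mm², y = 150 mm, Ī = 58 027 mm⁴.
Centroid: ȳ = ΣA·y / ΣA = 81.826 mm.
Transfer each piece to the horizontal centroidal axis using Ī + A·d² with d = y − 81.826:
  bottom plate: d = -75.826 mm → contributes +13 136 517 mm⁴
  web plate: d = -4.8263 mm → contributes +3 722 229 mm⁴
  top plate: d = 68.174 mm → contributes +12 699 638 mm⁴
Total I = 29 558 384 mm⁴.
Extreme fibre distance c = 81.826 mm; S = I/c = 361 233 mm³.

S_x ≈ 3.61 × 10⁵ mm³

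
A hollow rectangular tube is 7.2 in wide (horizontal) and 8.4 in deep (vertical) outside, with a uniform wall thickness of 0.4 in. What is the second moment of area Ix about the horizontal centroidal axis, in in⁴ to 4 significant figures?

Ix ≈ 121.5 in⁴

Treat the section as a set of non-overlapping primitives; coordinates are from the bounding-box lower-left.
Outer rectangle: 7.2 × 8.4, A = 60.48 in², y = 4.2 in, Ī = 355.622 in⁴.
Inner void (subtracted): 6.4 × 7.6, A = 48.64 in², y = 4.2 in, Ī = 234.121 in⁴.
By symmetry the centroid is at mid-height, ȳ = 4.2 in.
All pieces are centred on the horizontal centroidal axis, so I = ΣĪ (holes subtracted) = 121.502 in⁴.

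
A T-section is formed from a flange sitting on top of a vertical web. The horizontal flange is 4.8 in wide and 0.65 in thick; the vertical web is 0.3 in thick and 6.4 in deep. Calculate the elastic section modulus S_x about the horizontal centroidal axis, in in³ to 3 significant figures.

S_x ≈ 3.98 in³

Treat the section as a set of non-overlapping primitives; coordinates are from the bounding-box lower-left.
Flange: 4.8 × 0.65, A = 3.12 in², y = 6.725 in, Ī = 0.10985 in⁴.
Web: 0.3 × 6.4, A = 1.92 in², y = 3.2 in, Ī = 6.5536 in⁴.
Centroid: ȳ = ΣA·y / ΣA = 5.3821 in.
Transfer each piece to the horizontal centroidal axis using Ī + A·d² with d = y − 5.3821:
  flange: d = 1.3429 in → contributes +5.736 in⁴
  web: d = -2.1821 in → contributes +15.696 in⁴
Total I = 21.432 in⁴.
Extreme fibre distance c = 5.3821 in; S = I/c = 3.9821 in³.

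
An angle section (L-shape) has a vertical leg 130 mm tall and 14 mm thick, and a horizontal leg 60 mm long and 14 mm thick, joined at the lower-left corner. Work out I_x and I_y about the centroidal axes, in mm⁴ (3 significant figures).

I_x ≈ 4.17 × 10⁶ mm⁴, I_y ≈ 5.71 × 10⁵ mm⁴

Treat the section as a set of non-overlapping primitives; coordinates are from the bounding-box lower-left.
Vertical leg: 14 × 130, A = 1 820 mm², y = 65 mm, Ī = 2 563 167 mm⁴.
Horizontal leg (remainder): 46 × 14, A = 644 mm², y = 7 mm, Ī = 10 519 mm⁴.
Centroid: ȳ = ΣA·y / ΣA = 49.841 mm.
Transfer each piece to the centroidal x-axis using Ī + A·d² with d = y − 49.841:
  vertical leg: d = 15.159 mm → contributes +2 981 399 mm⁴
  horizontal leg (remainder): d = -42.841 mm → contributes +1 192 480 mm⁴
Total I = 4 173 879 mm⁴.
For the y-axis: x̄ = 14.841 mm.
Repeating about the centroidal y-axis gives I_y = 571 399 mm⁴.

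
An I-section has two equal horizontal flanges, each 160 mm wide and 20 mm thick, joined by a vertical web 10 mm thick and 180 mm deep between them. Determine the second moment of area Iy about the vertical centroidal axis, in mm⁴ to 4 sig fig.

Iy ≈ 1.367 × 10⁷ mm⁴

Split into non-overlapping primitives; take the origin at the lower-left of the bounding box.
Bottom flange: 160 × 20, A = 3 200 mm², x = 80 mm, Ī = 6 826 667 mm⁴.
Web: 10 × 180, A = 1 800 mm², x = 80 mm, Ī = 15 000 mm⁴.
Top flange: 160 × 20, A = 3 200 mm², x = 80 mm, Ī = 6 826 667 mm⁴.
By symmetry the centroid is at mid-width, x̄ = 80 mm.
All pieces are centred on the vertical centroidal axis, so I = ΣĪ = 13 668 333 mm⁴.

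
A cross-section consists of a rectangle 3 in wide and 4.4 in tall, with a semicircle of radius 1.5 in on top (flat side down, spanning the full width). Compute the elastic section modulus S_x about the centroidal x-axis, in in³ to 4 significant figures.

S_x ≈ 14.28 in³

Split into non-overlapping primitives; take the origin at the lower-left of the bounding box.
Rectangular body: 3 × 4.4, A = 13.2 in², y = 2.2 in, Ī = 21.296 in⁴.
Semicircular cap: semicircle r = 1.5, A = 3.53429 in², y = 5.03662 in, Ī = 0.555645 in⁴.
Centroid: ȳ = ΣA·y / ΣA = 2.7991 in.
Transfer each piece to the centroidal x-axis using Ī + A·d² with d = y − 2.7991:
  rectangular body: d = -0.599096 in → contributes +26.0337 in⁴
  semicircular cap: d = 2.23752 in → contributes +18.2501 in⁴
Total I = 44.2838 in⁴.
Extreme fibre distance c = 3.1009 in; S = I/c = 14.2809 in³.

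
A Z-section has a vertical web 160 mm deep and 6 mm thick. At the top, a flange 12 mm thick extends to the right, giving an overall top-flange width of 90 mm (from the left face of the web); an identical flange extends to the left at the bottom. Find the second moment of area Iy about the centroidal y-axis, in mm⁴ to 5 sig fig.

Iy ≈ 5.2707 × 10⁶ mm⁴

Decompose the section into non-overlapping parts with the origin at the bottom-left of its bounding rectangle.
Web: 6 × 160, A = 960 mm², x = 87 mm, Ī = 2 880 mm⁴.
Top flange (beyond web): 84 × 12, A = 1 008 mm², x = 132 mm, Ī = 592 704 mm⁴.
Bottom flange (beyond web): 84 × 12, A = 1 008 mm², x = 42 mm, Ī = 592 704 mm⁴.
Centroid: x̄ = ΣA·x / ΣA = 87 mm.
Transfer each piece to the centroidal y-axis using Ī + A·d² with d = x − 87:
  web: d = 0 mm → contributes +2 880 mm⁴
  top flange (beyond web): d = 45 mm → contributes +2 633 904 mm⁴
  bottom flange (beyond web): d = -45 mm → contributes +2 633 904 mm⁴
Total I = 5 270 688 mm⁴.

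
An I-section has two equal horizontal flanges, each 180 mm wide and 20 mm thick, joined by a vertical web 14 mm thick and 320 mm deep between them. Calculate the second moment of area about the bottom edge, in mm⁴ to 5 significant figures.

Break the section into simple shapes (no overlaps), measuring from the bottom-left corner of the bounding box.
Bottom flange: 180 × 20, A = 3 600 mm², y = 10 mm, Ī = 120 000 mm⁴.
Web: 14 × 320, A = 4 480 mm², y = 180 mm, Ī = 38 229 333 mm⁴.
Top flange: 180 × 20, A = 3 600 mm², y = 350 mm, Ī = 120 000 mm⁴.
Transfer each piece to the base of the section using Ī + A·d² with d = y − 0:
  bottom flange: d = 10 mm → contributes +480 000 mm⁴
  web: d = 180 mm → contributes +183 381 333 mm⁴
  top flange: d = 350 mm → contributes +441 120 000 mm⁴
Total I = 624 981 333 mm⁴.

I_base ≈ 6.2498 × 10⁸ mm⁴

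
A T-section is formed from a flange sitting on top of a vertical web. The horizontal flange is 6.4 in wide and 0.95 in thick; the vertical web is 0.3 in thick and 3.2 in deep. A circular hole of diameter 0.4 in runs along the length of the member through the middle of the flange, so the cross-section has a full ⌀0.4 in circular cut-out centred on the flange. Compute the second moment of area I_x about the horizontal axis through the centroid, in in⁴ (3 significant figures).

Break the section into simple shapes (no overlaps), measuring from the bottom-left corner of the bounding box.
Flange: 6.4 × 0.95, A = 6.08 in², y = 3.675 in, Ī = 0.45727 in⁴.
Web: 0.3 × 3.2, A = 0.96 in², y = 1.6 in, Ī = 0.8192 in⁴.
Hole (subtracted): ⌀0.4, A = 0.12566 in², y = 3.675 in, Ī = 0.0012566 in⁴.
Centroid: ȳ = ΣA·y / ΣA = 3.3869 in.
Transfer each piece to the horizontal axis through the centroid using Ī + A·d² with d = y − 3.3869:
  flange: d = 0.2881 in → contributes +0.96191 in⁴
  web: d = -1.7869 in → contributes +3.8845 in⁴
  hole: d = 0.2881 in → contributes −0.011687 in⁴
Total I = 4.8347 in⁴.

I_x ≈ 4.83 in⁴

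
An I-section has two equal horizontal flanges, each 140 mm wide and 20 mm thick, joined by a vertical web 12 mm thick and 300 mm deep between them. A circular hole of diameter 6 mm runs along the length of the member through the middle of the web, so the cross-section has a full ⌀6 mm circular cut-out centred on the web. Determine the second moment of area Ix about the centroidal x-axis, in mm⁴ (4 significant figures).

Break the section into simple shapes (no overlaps), measuring from the bottom-left corner of the bounding box.
Bottom flange: 140 × 20, A = 2 800 mm², y = 10 mm, Ī = 93333.3 mm⁴.
Web: 12 × 300, A = 3 600 mm², y = 170 mm, Ī = 27 000 000 mm⁴.
Top flange: 140 × 20, A = 2 800 mm², y = 330 mm, Ī = 93333.3 mm⁴.
Hole (subtracted): ⌀6, A = 28.2743 mm², y = 170 mm, Ī = 63.6173 mm⁴.
By symmetry the centroid is at mid-height, ȳ = 170 mm.
Transfer each piece to the centroidal x-axis using Ī + A·d² with d = y − 170:
  bottom flange: d = -160 mm → contributes +71 773 333 mm⁴
  web: d = 0 mm → contributes +27 000 000 mm⁴
  top flange: d = 160 mm → contributes +71 773 333 mm⁴
  hole: d = 0 mm → contributes −63.6173 mm⁴
Total I = 170 546 603 mm⁴.

Ix ≈ 1.705 × 10⁸ mm⁴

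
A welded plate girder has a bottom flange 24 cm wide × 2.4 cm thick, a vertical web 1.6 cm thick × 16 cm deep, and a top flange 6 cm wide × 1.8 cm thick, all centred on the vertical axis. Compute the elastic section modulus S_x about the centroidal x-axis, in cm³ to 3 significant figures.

S_x ≈ 299 cm³

Break the section into simple shapes (no overlaps), measuring from the bottom-left corner of the bounding box.
Bottom plate: 24 × 2.4, A = 57.6 cm², y = 1.2 cm, Ī = 27.648 cm⁴.
Web plate: 1.6 × 16, A = 25.6 cm², y = 10.4 cm, Ī = 546.13 cm⁴.
Top plate: 6 × 1.8, A = 10.8 cm², y = 19.3 cm, Ī = 2.916 cm⁴.
Centroid: ȳ = ΣA·y / ΣA = 5.7851 cm.
Transfer each piece to the centroidal x-axis using Ī + A·d² with d = y − 5.7851:
  bottom plate: d = -4.5851 cm → contributes +1238.6 cm⁴
  web plate: d = 4.6149 cm → contributes +1091.3 cm⁴
  top plate: d = 13.515 cm → contributes +1975.6 cm⁴
Total I = 4305.5 cm⁴.
Extreme fibre distance c = 14.415 cm; S = I/c = 298.68 cm³.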